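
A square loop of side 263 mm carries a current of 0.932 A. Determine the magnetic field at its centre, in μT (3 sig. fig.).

Each side is a finite straight segment at perpendicular distance d = a/(2 tan(π/4)) = 0.1315 m from the centre, with end-angles ±π/4.
One side contributes B₁ = (μ₀I/4πd)·2 sin(π/4) = 1.00×10⁻⁶ T.
All 4 sides add in the same direction: B = 4 × 1.00×10⁻⁶ = 4.01×10⁻⁶ T.

B ≈ 4.01 μT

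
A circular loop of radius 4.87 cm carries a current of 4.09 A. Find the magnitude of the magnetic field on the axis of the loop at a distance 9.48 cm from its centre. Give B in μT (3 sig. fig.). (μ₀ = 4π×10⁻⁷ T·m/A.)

B ≈ 5.03 μT

On the axis of a circular loop, B = μ₀IR² / [2(R²+z²)^(3/2)].
R² + z² = (0.0487)² + (0.0948)² = 0.01136 m², and (R²+z²)^(3/2) = 1.21×10⁻³ m³.
B = (4π×10⁻⁷ × 4.09 × 0.002372) / (2 × 1.21×10⁻³) = 5.03×10⁻⁶ T.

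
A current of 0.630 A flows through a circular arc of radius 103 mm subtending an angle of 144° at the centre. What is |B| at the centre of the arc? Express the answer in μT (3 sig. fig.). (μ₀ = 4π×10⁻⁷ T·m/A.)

B ≈ 1.54 μT

The Biot–Savart field of a circular arc at its centre is B = μ₀Iφ/(4πR), with φ = 2.513 rad.
B = (4π×10⁻⁷ × 0.630 × 2.513) / (4π × 0.103) = 1.54×10⁻⁶ T.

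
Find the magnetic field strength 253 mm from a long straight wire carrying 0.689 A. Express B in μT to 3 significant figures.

B ≈ 0.545 μT

For an infinitely long straight wire, B = μ₀I/(2πd).
B = (4π×10⁻⁷ × 0.689) / (2π × 0.253) = 5.45×10⁻⁷ T.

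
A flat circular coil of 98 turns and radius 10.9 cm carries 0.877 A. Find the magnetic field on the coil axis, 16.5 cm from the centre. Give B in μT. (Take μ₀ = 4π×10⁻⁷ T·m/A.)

For an N-turn flat coil, B = Nμ₀IR²/[2(R²+z²)^(3/2)] with R = 0.109 m, z = 0.165 m.
B = 98 × 8.47×10⁻⁷ T = 8.30×10⁻⁵ T.

B ≈ 83.0 μT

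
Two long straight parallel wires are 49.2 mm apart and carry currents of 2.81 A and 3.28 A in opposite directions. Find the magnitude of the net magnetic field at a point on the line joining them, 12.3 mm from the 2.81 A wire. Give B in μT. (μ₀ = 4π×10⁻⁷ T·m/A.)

Each long wire gives B = μ₀I/(2πd). Distances are d₁ = 0.0123 m and d₂ = 0.0369 m.
B₁ = 4.57×10⁻⁵ T, B₂ = 1.78×10⁻⁵ T.
Between antiparallel currents both contributions point the same way, so they add. B = B₁ + B₂ = 4.57×10⁻⁵ + 1.78×10⁻⁵ = 6.35×10⁻⁵ T.

B ≈ 63.5 μT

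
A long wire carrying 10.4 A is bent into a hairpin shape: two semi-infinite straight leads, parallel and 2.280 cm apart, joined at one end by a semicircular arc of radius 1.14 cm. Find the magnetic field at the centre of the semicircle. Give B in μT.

The semicircular arc contributes B_arc = μ₀I·π/(4πR) = μ₀I/(4R) = 2.87×10⁻⁴ T.
Each semi-infinite lead is at perpendicular distance R = 0.0114 m from the centre, with the perpendicular foot at its near end, so it contributes μ₀I/(4πR); both point the same way, together 1.82×10⁻⁴ T.
Arc and leads all point the same direction: B = 2.87×10⁻⁴ + 1.82×10⁻⁴ = 4.69×10⁻⁴ T.

B ≈ 469 μT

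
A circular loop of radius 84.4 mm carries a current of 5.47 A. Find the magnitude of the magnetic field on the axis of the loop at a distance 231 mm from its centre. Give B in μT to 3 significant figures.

On the axis of a circular loop, B = μ₀IR² / [2(R²+z²)^(3/2)].
R² + z² = (0.0844)² + (0.231)² = 0.06048 m², and (R²+z²)^(3/2) = 1.49×10⁻² m³.
B = (4π×10⁻⁷ × 5.47 × 0.007123) / (2 × 1.49×10⁻²) = 1.65×10⁻⁶ T.

B ≈ 1.65 μT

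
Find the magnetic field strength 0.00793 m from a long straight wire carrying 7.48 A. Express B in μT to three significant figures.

For an infinitely long straight wire, B = μ₀I/(2πd).
B = (4π×10⁻⁷ × 7.48) / (2π × 0.00793) = 1.89×10⁻⁴ T.

B ≈ 189 μT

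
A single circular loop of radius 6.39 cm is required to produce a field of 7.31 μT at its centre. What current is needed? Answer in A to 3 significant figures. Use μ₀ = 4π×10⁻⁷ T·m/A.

I ≈ 0.743 A

At the centre of a circular loop B = μ₀I/(2R), so I = 2RB/μ₀.
With R = 0.0639 m, I = 2 × 0.0639 × 7.31×10⁻⁶ / (4π×10⁻⁷) = 0.743 A.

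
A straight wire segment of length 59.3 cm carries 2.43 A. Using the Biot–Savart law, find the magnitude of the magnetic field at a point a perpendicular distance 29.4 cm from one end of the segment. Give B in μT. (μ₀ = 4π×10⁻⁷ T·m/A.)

B ≈ 0.741 μT

For a finite straight segment, B = (μ₀I/4πd)(sinθ₁ + sinθ₂), where θ₁, θ₂ are the angles from the perpendicular to each end.
The perpendicular foot is at one end, so the two end-offsets along the wire are 0 and L = 0.593 m.
sinθ₁ = 0/√(0²+0.294²) = 0.0000; sinθ₂ = 0.593/√(0.593²+0.294²) = 0.8959.
B = (4π×10⁻⁷ × 2.43) / (4π × 0.294) × (0.0000 + 0.8959) = 7.41×10⁻⁷ T.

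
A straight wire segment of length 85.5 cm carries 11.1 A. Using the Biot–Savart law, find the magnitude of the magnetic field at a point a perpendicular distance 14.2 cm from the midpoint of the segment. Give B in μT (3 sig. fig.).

For a finite straight segment, B = (μ₀I/4πd)(sinθ₁ + sinθ₂), where θ₁, θ₂ are the angles from the perpendicular to each end.
The perpendicular from the point meets the wire at its midpoint, so each end is L/2 = 0.4275 m away along the wire.
sinθ₁ = 0.4275/√(0.4275²+0.142²) = 0.9490; sinθ₂ = 0.4275/√(0.4275²+0.142²) = 0.9490.
B = (4π×10⁻⁷ × 11.1) / (4π × 0.142) × (0.9490 + 0.9490) = 1.48×10⁻⁵ T.

B ≈ 14.8 μT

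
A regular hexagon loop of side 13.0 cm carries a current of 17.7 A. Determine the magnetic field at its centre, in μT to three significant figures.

B ≈ 94.3 μT

Each side is a finite straight segment at perpendicular distance d = a/(2 tan(π/6)) = 0.1126 m from the centre, with end-angles ±π/6.
One side contributes B₁ = (μ₀I/4πd)·2 sin(π/6) = 1.57×10⁻⁵ T.
All 6 sides add in the same direction: B = 6 × 1.57×10⁻⁵ = 9.43×10⁻⁵ T.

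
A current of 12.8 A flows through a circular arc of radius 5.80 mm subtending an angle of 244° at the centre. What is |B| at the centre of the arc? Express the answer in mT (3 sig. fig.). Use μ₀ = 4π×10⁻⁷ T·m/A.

The Biot–Savart field of a circular arc at its centre is B = μ₀Iφ/(4πR), with φ = 4.259 rad.
B = (4π×10⁻⁷ × 12.8 × 4.259) / (4π × 0.0058) = 9.40×10⁻⁴ T.

B ≈ 0.940 mT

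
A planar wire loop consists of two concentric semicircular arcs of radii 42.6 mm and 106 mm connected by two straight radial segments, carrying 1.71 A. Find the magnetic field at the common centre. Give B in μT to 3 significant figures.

The radial connectors point toward the centre, so dl × r̂ = 0 and they contribute nothing.
Each semicircle gives μ₀I/(4R): inner arc 1.26×10⁻⁵ T, outer arc 5.07×10⁻⁶ T.
The two arcs carry current in opposite angular senses, so their fields oppose: B = |1.26×10⁻⁵ − 5.07×10⁻⁶| = 7.54×10⁻⁶ T.

B ≈ 7.54 μT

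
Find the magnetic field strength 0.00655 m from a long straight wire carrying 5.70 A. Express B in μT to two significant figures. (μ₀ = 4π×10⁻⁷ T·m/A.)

For an infinitely long straight wire, B = μ₀I/(2πd).
B = (4π×10⁻⁷ × 5.70) / (2π × 0.00655) = 1.74×10⁻⁴ T.

B ≈ 170 μT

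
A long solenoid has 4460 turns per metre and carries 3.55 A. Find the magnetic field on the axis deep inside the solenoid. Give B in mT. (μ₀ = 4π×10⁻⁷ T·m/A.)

Inside a long solenoid, B = μ₀nI with n = 4460 turns/m.
B = 4π×10⁻⁷ × 4460 × 3.55 = 1.99×10⁻² T.

B ≈ 19.9 mT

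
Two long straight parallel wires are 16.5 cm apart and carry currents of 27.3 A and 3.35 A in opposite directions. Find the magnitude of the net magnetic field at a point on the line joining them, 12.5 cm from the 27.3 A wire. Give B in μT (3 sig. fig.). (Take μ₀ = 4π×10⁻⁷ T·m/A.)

Each long wire gives B = μ₀I/(2πd). Distances are d₁ = 0.125 m and d₂ = 0.04 m.
B₁ = 4.37×10⁻⁵ T, B₂ = 1.68×10⁻⁵ T.
Between antiparallel currents both contributions point the same way, so they add. B = B₁ + B₂ = 4.37×10⁻⁵ + 1.68×10⁻⁵ = 6.04×10⁻⁵ T.

B ≈ 60.4 μT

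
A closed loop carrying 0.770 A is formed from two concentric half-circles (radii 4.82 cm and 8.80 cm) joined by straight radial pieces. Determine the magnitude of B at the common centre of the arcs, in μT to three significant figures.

The radial connectors point toward the centre, so dl × r̂ = 0 and they contribute nothing.
Each semicircle gives μ₀I/(4R): inner arc 5.02×10⁻⁶ T, outer arc 2.75×10⁻⁶ T.
The two arcs carry current in opposite angular senses, so their fields oppose: B = |5.02×10⁻⁶ − 2.75×10⁻⁶| = 2.27×10⁻⁶ T.

B ≈ 2.27 μT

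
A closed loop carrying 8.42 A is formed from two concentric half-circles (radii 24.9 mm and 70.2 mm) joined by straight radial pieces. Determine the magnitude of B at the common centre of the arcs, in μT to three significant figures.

The radial connectors point toward the centre, so dl × r̂ = 0 and they contribute nothing.
Each semicircle gives μ₀I/(4R): inner arc 1.06×10⁻⁴ T, outer arc 3.77×10⁻⁵ T.
The two arcs carry current in opposite angular senses, so their fields oppose: B = |1.06×10⁻⁴ − 3.77×10⁻⁵| = 6.86×10⁻⁵ T.

B ≈ 68.6 μT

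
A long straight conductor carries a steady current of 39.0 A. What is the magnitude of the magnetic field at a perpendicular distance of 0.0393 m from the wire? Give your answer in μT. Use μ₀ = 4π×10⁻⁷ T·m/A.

For an infinitely long straight wire, B = μ₀I/(2πd).
B = (4π×10⁻⁷ × 39.0) / (2π × 0.0393) = 1.98×10⁻⁴ T.

B ≈ 198 μT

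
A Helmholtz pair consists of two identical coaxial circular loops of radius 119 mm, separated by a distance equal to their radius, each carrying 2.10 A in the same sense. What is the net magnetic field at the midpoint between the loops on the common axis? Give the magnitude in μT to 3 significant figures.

B ≈ 15.9 μT

Each loop contributes B = μ₀IR²/[2(R²+z²)^(3/2)] on the axis, with z measured from that loop.
Loop 1 (z = 0.0595 m): B₁ = 7.93×10⁻⁶ T. Loop 2 (z = 0.0595 m): B₂ = 7.93×10⁻⁶ T.
The fields add: B = B₁ + B₂ = 1.59×10⁻⁵ T.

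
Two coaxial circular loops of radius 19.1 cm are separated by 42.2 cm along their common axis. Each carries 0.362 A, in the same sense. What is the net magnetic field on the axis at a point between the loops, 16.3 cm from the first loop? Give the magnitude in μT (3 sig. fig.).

Each loop contributes B = μ₀IR²/[2(R²+z²)^(3/2)] on the axis, with z measured from that loop.
Loop 1 (z = 0.163 m): B₁ = 5.24×10⁻⁷ T. Loop 2 (z = 0.259 m): B₂ = 2.49×10⁻⁷ T.
The fields add: B = B₁ + B₂ = 7.73×10⁻⁷ T.

B ≈ 0.773 μT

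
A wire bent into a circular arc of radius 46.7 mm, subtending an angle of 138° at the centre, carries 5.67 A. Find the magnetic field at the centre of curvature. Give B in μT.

The Biot–Savart field of a circular arc at its centre is B = μ₀Iφ/(4πR), with φ = 2.409 rad.
B = (4π×10⁻⁷ × 5.67 × 2.409) / (4π × 0.0467) = 2.92×10⁻⁵ T.

B ≈ 29.2 μT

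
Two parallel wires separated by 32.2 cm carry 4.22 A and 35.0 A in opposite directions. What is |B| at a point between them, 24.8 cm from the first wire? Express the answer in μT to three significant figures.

Each long wire gives B = μ₀I/(2πd). Distances are d₁ = 0.248 m and d₂ = 0.074 m.
B₁ = 3.40×10⁻⁶ T, B₂ = 9.46×10⁻⁵ T.
Between antiparallel currents both contributions point the same way, so they add. B = B₁ + B₂ = 3.40×10⁻⁶ + 9.46×10⁻⁵ = 9.80×10⁻⁵ T.

B ≈ 98.0 μT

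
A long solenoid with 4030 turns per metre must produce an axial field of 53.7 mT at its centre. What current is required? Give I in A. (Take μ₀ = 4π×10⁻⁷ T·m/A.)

I ≈ 10.6 A

Inside a long solenoid B = μ₀nI with n = 4030 m⁻¹, so I = B/(μ₀n).
I = 5.37×10⁻² / (4π×10⁻⁷ × 4030) = 10.6 A.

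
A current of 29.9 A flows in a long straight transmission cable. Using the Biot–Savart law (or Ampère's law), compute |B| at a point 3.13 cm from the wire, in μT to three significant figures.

B ≈ 191 μT

For an infinitely long straight wire, B = μ₀I/(2πd).
B = (4π×10⁻⁷ × 29.9) / (2π × 0.0313) = 1.91×10⁻⁴ T.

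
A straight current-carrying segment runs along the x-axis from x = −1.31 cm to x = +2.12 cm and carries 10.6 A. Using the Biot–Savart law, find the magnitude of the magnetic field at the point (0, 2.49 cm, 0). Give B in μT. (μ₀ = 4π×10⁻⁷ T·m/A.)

B ≈ 47.4 μT

For a finite straight segment, B = (μ₀I/4πd)(sinθ₁ + sinθ₂), where θ₁, θ₂ are the angles from the perpendicular to each end.
The perpendicular distance is d = 0.0249 m; the end-offsets along the wire are a = 0.0131 m and b = 0.0212 m.
sinθ₁ = 0.0131/√(0.0131²+0.0249²) = 0.4656; sinθ₂ = 0.0212/√(0.0212²+0.0249²) = 0.6483.
B = (4π×10⁻⁷ × 10.6) / (4π × 0.0249) × (0.4656 + 0.6483) = 4.74×10⁻⁵ T.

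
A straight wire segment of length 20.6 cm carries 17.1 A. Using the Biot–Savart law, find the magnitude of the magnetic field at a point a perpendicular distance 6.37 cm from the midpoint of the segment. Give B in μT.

B ≈ 45.7 μT

For a finite straight segment, B = (μ₀I/4πd)(sinθ₁ + sinθ₂), where θ₁, θ₂ are the angles from the perpendicular to each end.
The perpendicular from the point meets the wire at its midpoint, so each end is L/2 = 0.103 m away along the wire.
sinθ₁ = 0.103/√(0.103²+0.0637²) = 0.8505; sinθ₂ = 0.103/√(0.103²+0.0637²) = 0.8505.
B = (4π×10⁻⁷ × 17.1) / (4π × 0.0637) × (0.8505 + 0.8505) = 4.57×10⁻⁵ T.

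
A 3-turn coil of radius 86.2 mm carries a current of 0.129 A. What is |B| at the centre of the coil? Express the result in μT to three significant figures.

B ≈ 2.82 μT

For an N-turn flat coil, B = Nμ₀I/(2R) with R = 0.0862 m.
B = 3 × 9.40×10⁻⁷ T = 2.82×10⁻⁶ T.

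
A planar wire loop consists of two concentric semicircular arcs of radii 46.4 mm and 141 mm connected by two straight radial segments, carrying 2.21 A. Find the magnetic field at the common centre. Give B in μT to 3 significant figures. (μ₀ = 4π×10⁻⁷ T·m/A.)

The radial connectors point toward the centre, so dl × r̂ = 0 and they contribute nothing.
Each semicircle gives μ₀I/(4R): inner arc 1.50×10⁻⁵ T, outer arc 4.92×10⁻⁶ T.
The two arcs carry current in opposite angular senses, so their fields oppose: B = |1.50×10⁻⁵ − 4.92×10⁻⁶| = 1.00×10⁻⁵ T.

B ≈ 10.0 μT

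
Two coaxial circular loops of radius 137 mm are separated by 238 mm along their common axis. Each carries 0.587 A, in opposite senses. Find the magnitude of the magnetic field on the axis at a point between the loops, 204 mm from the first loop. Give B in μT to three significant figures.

B ≈ 1.99 μT

Each loop contributes B = μ₀IR²/[2(R²+z²)^(3/2)] on the axis, with z measured from that loop.
Loop 1 (z = 0.204 m): B₁ = 4.67×10⁻⁷ T. Loop 2 (z = 0.034 m): B₂ = 2.46×10⁻⁶ T.
The fields oppose: B = |B₁ − B₂| = 1.99×10⁻⁶ T.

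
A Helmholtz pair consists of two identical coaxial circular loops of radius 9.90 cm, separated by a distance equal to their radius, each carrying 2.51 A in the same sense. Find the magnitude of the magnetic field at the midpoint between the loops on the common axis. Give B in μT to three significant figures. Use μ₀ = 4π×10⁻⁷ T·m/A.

Each loop contributes B = μ₀IR²/[2(R²+z²)^(3/2)] on the axis, with z measured from that loop.
Loop 1 (z = 0.0495 m): B₁ = 1.14×10⁻⁵ T. Loop 2 (z = 0.0495 m): B₂ = 1.14×10⁻⁵ T.
The fields add: B = B₁ + B₂ = 2.28×10⁻⁵ T.

B ≈ 22.8 μT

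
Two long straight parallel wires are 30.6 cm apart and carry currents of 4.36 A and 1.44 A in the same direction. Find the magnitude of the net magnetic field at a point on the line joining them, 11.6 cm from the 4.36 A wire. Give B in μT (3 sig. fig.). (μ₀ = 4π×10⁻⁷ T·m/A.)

Each long wire gives B = μ₀I/(2πd). Distances are d₁ = 0.116 m and d₂ = 0.19 m.
B₁ = 7.52×10⁻⁶ T, B₂ = 1.52×10⁻⁶ T.
Between parallel currents the two contributions point in opposite directions, so they subtract. B = |B₁ − B₂| = |7.52×10⁻⁶ − 1.52×10⁻⁶| = 6.00×10⁻⁶ T.

B ≈ 6.00 μT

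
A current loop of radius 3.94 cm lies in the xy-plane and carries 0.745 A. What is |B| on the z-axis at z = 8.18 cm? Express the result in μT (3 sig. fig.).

On the axis of a circular loop, B = μ₀IR² / [2(R²+z²)^(3/2)].
R² + z² = (0.0394)² + (0.0818)² = 0.008244 m², and (R²+z²)^(3/2) = 7.48×10⁻⁴ m³.
B = (4π×10⁻⁷ × 0.745 × 0.001552) / (2 × 7.48×10⁻⁴) = 9.71×10⁻⁷ T.

B ≈ 0.971 μT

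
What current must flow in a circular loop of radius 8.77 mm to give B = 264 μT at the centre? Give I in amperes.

I ≈ 3.68 A

At the centre of a circular loop B = μ₀I/(2R), so I = 2RB/μ₀.
With R = 0.00877 m, I = 2 × 0.00877 × 2.64×10⁻⁴ / (4π×10⁻⁷) = 3.68 A.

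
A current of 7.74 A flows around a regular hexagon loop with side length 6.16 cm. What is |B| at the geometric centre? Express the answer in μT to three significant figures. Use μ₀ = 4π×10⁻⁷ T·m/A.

Each side is a finite straight segment at perpendicular distance d = a/(2 tan(π/6)) = 0.05335 m from the centre, with end-angles ±π/6.
One side contributes B₁ = (μ₀I/4πd)·2 sin(π/6) = 1.45×10⁻⁵ T.
All 6 sides add in the same direction: B = 6 × 1.45×10⁻⁵ = 8.71×10⁻⁵ T.

B ≈ 87.1 μT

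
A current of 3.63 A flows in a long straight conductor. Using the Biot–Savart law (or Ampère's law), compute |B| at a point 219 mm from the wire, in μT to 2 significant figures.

For an infinitely long straight wire, B = μ₀I/(2πd).
B = (4π×10⁻⁷ × 3.63) / (2π × 0.219) = 3.32×10⁻⁶ T.

B ≈ 3.3 μT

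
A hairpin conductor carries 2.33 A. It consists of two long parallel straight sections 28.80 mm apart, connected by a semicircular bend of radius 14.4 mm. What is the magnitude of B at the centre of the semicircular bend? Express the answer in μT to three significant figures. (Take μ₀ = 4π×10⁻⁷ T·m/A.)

B ≈ 83.2 μT

The semicircular arc contributes B_arc = μ₀I·π/(4πR) = μ₀I/(4R) = 5.08×10⁻⁵ T.
Each semi-infinite lead is at perpendicular distance R = 0.0144 m from the centre, with the perpendicular foot at its near end, so it contributes μ₀I/(4πR); both point the same way, together 3.24×10⁻⁵ T.
Arc and leads all point the same direction: B = 5.08×10⁻⁵ + 3.24×10⁻⁵ = 8.32×10⁻⁵ T.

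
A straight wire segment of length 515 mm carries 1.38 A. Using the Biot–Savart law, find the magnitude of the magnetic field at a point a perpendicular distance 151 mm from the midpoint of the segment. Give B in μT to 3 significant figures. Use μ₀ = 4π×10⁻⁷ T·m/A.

For a finite straight segment, B = (μ₀I/4πd)(sinθ₁ + sinθ₂), where θ₁, θ₂ are the angles from the perpendicular to each end.
The perpendicular from the point meets the wire at its midpoint, so each end is L/2 = 0.2575 m away along the wire.
sinθ₁ = 0.2575/√(0.2575²+0.151²) = 0.8626; sinθ₂ = 0.2575/√(0.2575²+0.151²) = 0.8626.
B = (4π×10⁻⁷ × 1.38) / (4π × 0.151) × (0.8626 + 0.8626) = 1.58×10⁻⁶ T.

B ≈ 1.58 μT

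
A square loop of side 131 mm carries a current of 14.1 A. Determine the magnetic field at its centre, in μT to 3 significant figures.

B ≈ 122 μT

Each side is a finite straight segment at perpendicular distance d = a/(2 tan(π/4)) = 0.0655 m from the centre, with end-angles ±π/4.
One side contributes B₁ = (μ₀I/4πd)·2 sin(π/4) = 3.04×10⁻⁵ T.
All 4 sides add in the same direction: B = 4 × 3.04×10⁻⁵ = 1.22×10⁻⁴ T.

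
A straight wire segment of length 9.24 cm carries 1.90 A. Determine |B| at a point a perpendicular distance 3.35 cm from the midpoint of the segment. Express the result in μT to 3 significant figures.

For a finite straight segment, B = (μ₀I/4πd)(sinθ₁ + sinθ₂), where θ₁, θ₂ are the angles from the perpendicular to each end.
The perpendicular from the point meets the wire at its midpoint, so each end is L/2 = 0.0462 m away along the wire.
sinθ₁ = 0.0462/√(0.0462²+0.0335²) = 0.8096; sinθ₂ = 0.0462/√(0.0462²+0.0335²) = 0.8096.
B = (4π×10⁻⁷ × 1.90) / (4π × 0.0335) × (0.8096 + 0.8096) = 9.18×10⁻⁶ T.

B ≈ 9.18 μT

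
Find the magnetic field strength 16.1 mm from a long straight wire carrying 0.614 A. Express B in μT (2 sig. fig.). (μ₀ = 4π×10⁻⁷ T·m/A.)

B ≈ 7.6 μT

For an infinitely long straight wire, B = μ₀I/(2πd).
B = (4π×10⁻⁷ × 0.614) / (2π × 0.0161) = 7.63×10⁻⁶ T.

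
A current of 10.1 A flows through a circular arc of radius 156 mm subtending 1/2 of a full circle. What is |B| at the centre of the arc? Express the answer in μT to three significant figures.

B ≈ 20.3 μT

The Biot–Savart field of a circular arc at its centre is B = μ₀Iφ/(4πR), with φ = 3.142 rad.
B = (4π×10⁻⁷ × 10.1 × 3.142) / (4π × 0.156) = 2.03×10⁻⁵ T.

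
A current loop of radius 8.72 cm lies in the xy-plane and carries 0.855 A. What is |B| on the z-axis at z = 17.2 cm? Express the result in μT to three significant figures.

B ≈ 0.570 μT

On the axis of a circular loop, B = μ₀IR² / [2(R²+z²)^(3/2)].
R² + z² = (0.0872)² + (0.172)² = 0.03719 m², and (R²+z²)^(3/2) = 7.17×10⁻³ m³.
B = (4π×10⁻⁷ × 0.855 × 0.007604) / (2 × 7.17×10⁻³) = 5.70×10⁻⁷ T.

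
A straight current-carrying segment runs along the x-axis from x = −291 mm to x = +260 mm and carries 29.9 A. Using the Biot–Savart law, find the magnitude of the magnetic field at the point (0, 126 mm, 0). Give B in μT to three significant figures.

B ≈ 43.1 μT

For a finite straight segment, B = (μ₀I/4πd)(sinθ₁ + sinθ₂), where θ₁, θ₂ are the angles from the perpendicular to each end.
The perpendicular distance is d = 0.126 m; the end-offsets along the wire are a = 0.291 m and b = 0.26 m.
sinθ₁ = 0.291/√(0.291²+0.126²) = 0.9177; sinθ₂ = 0.26/√(0.26²+0.126²) = 0.8999.
B = (4π×10⁻⁷ × 29.9) / (4π × 0.126) × (0.9177 + 0.8999) = 4.31×10⁻⁵ T.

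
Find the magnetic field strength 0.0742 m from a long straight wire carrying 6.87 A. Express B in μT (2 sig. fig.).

B ≈ 19 μT

For an infinitely long straight wire, B = μ₀I/(2πd).
B = (4π×10⁻⁷ × 6.87) / (2π × 0.0742) = 1.85×10⁻⁵ T.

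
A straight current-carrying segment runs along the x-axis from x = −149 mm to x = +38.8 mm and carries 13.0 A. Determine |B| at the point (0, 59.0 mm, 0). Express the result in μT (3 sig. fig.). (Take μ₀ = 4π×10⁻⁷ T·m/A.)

For a finite straight segment, B = (μ₀I/4πd)(sinθ₁ + sinθ₂), where θ₁, θ₂ are the angles from the perpendicular to each end.
The perpendicular distance is d = 0.059 m; the end-offsets along the wire are a = 0.149 m and b = 0.0388 m.
sinθ₁ = 0.149/√(0.149²+0.059²) = 0.9298; sinθ₂ = 0.0388/√(0.0388²+0.059²) = 0.5495.
B = (4π×10⁻⁷ × 13.0) / (4π × 0.059) × (0.9298 + 0.5495) = 3.26×10⁻⁵ T.

B ≈ 32.6 μT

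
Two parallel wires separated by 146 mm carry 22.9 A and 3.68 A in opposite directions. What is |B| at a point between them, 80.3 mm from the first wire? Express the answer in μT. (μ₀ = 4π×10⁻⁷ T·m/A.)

Each long wire gives B = μ₀I/(2πd). Distances are d₁ = 0.0803 m and d₂ = 0.0657 m.
B₁ = 5.70×10⁻⁵ T, B₂ = 1.12×10⁻⁵ T.
Between antiparallel currents both contributions point the same way, so they add. B = B₁ + B₂ = 5.70×10⁻⁵ + 1.12×10⁻⁵ = 6.82×10⁻⁵ T.

B ≈ 68.2 μT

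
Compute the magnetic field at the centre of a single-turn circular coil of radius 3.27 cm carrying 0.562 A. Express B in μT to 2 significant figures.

B ≈ 11 μT

At the centre of a circular loop the Biot–Savart law gives B = μ₀I/(2R).
B = (4π×10⁻⁷ × 0.562) / (2 × 0.0327) = 1.08×10⁻⁵ T.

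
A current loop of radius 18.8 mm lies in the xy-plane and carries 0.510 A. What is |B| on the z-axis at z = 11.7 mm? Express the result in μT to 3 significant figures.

B ≈ 10.4 μT

On the axis of a circular loop, B = μ₀IR² / [2(R²+z²)^(3/2)].
R² + z² = (0.0188)² + (0.0117)² = 0.0004903 m², and (R²+z²)^(3/2) = 1.09×10⁻⁵ m³.
B = (4π×10⁻⁷ × 0.510 × 0.0003534) / (2 × 1.09×10⁻⁵) = 1.04×10⁻⁵ T.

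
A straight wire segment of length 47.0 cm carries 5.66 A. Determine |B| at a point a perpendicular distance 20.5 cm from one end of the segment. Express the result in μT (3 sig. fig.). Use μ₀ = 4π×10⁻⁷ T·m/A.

B ≈ 2.53 μT

For a finite straight segment, B = (μ₀I/4πd)(sinθ₁ + sinθ₂), where θ₁, θ₂ are the angles from the perpendicular to each end.
The perpendicular foot is at one end, so the two end-offsets along the wire are 0 and L = 0.47 m.
sinθ₁ = 0/√(0²+0.205²) = 0.0000; sinθ₂ = 0.47/√(0.47²+0.205²) = 0.9166.
B = (4π×10⁻⁷ × 5.66) / (4π × 0.205) × (0.0000 + 0.9166) = 2.53×10⁻⁶ T.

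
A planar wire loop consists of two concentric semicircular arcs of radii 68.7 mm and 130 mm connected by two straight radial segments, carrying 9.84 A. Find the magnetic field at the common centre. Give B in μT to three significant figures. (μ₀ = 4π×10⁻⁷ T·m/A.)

B ≈ 21.2 μT

The radial connectors point toward the centre, so dl × r̂ = 0 and they contribute nothing.
Each semicircle gives μ₀I/(4R): inner arc 4.50×10⁻⁵ T, outer arc 2.38×10⁻⁵ T.
The two arcs carry current in opposite angular senses, so their fields oppose: B = |4.50×10⁻⁵ − 2.38×10⁻⁵| = 2.12×10⁻⁵ T.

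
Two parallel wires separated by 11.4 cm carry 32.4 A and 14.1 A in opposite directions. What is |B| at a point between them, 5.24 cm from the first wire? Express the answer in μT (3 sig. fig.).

Each long wire gives B = μ₀I/(2πd). Distances are d₁ = 0.0524 m and d₂ = 0.0616 m.
B₁ = 1.24×10⁻⁴ T, B₂ = 4.58×10⁻⁵ T.
Between antiparallel currents both contributions point the same way, so they add. B = B₁ + B₂ = 1.24×10⁻⁴ + 4.58×10⁻⁵ = 1.69×10⁻⁴ T.

B ≈ 169 μT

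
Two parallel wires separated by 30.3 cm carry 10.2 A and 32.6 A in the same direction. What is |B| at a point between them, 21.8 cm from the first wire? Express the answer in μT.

Each long wire gives B = μ₀I/(2πd). Distances are d₁ = 0.218 m and d₂ = 0.085 m.
B₁ = 9.36×10⁻⁶ T, B₂ = 7.67×10⁻⁵ T.
Between parallel currents the two contributions point in opposite directions, so they subtract. B = |B₁ − B₂| = |9.36×10⁻⁶ − 7.67×10⁻⁵| = 6.73×10⁻⁵ T.

B ≈ 67.3 μT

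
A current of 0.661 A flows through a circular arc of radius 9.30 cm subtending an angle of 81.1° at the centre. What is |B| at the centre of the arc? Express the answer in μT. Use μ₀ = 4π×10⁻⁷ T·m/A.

The Biot–Savart field of a circular arc at its centre is B = μ₀Iφ/(4πR), with φ = 1.415 rad.
B = (4π×10⁻⁷ × 0.661 × 1.415) / (4π × 0.093) = 1.01×10⁻⁶ T.

B ≈ 1.01 μT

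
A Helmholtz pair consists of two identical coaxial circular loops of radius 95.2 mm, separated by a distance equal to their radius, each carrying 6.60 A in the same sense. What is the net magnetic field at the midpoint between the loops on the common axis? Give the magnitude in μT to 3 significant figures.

Each loop contributes B = μ₀IR²/[2(R²+z²)^(3/2)] on the axis, with z measured from that loop.
Loop 1 (z = 0.0476 m): B₁ = 3.12×10⁻⁵ T. Loop 2 (z = 0.0476 m): B₂ = 3.12×10⁻⁵ T.
The fields add: B = B₁ + B₂ = 6.23×10⁻⁵ T.

B ≈ 62.3 μT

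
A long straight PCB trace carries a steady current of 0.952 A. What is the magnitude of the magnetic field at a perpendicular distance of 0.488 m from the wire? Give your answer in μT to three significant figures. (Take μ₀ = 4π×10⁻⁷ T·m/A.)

For an infinitely long straight wire, B = μ₀I/(2πd).
B = (4π×10⁻⁷ × 0.952) / (2π × 0.488) = 3.90×10⁻⁷ T.

B ≈ 0.390 μT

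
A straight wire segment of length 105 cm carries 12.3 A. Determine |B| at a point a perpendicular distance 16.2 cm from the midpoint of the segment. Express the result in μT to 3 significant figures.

For a finite straight segment, B = (μ₀I/4πd)(sinθ₁ + sinθ₂), where θ₁, θ₂ are the angles from the perpendicular to each end.
The perpendicular from the point meets the wire at its midpoint, so each end is L/2 = 0.525 m away along the wire.
sinθ₁ = 0.525/√(0.525²+0.162²) = 0.9555; sinθ₂ = 0.525/√(0.525²+0.162²) = 0.9555.
B = (4π×10⁻⁷ × 12.3) / (4π × 0.162) × (0.9555 + 0.9555) = 1.45×10⁻⁵ T.

B ≈ 14.5 μT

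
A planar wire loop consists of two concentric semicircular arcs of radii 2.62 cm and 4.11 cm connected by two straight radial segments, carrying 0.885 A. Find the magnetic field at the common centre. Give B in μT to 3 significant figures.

The radial connectors point toward the centre, so dl × r̂ = 0 and they contribute nothing.
Each semicircle gives μ₀I/(4R): inner arc 1.06×10⁻⁵ T, outer arc 6.76×10⁻⁶ T.
The two arcs carry current in opposite angular senses, so their fields oppose: B = |1.06×10⁻⁵ − 6.76×10⁻⁶| = 3.85×10⁻⁶ T.

B ≈ 3.85 μT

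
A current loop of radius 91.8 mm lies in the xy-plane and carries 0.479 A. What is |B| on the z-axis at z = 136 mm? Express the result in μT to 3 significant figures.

B ≈ 0.574 μT

On the axis of a circular loop, B = μ₀IR² / [2(R²+z²)^(3/2)].
R² + z² = (0.0918)² + (0.136)² = 0.02692 m², and (R²+z²)^(3/2) = 4.42×10⁻³ m³.
B = (4π×10⁻⁷ × 0.479 × 0.008427) / (2 × 4.42×10⁻³) = 5.74×10⁻⁷ T.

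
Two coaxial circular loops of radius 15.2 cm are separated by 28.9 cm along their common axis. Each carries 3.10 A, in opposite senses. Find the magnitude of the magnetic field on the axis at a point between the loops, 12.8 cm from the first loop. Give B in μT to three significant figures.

Each loop contributes B = μ₀IR²/[2(R²+z²)^(3/2)] on the axis, with z measured from that loop.
Loop 1 (z = 0.128 m): B₁ = 5.73×10⁻⁶ T. Loop 2 (z = 0.161 m): B₂ = 4.15×10⁻⁶ T.
The fields oppose: B = |B₁ − B₂| = 1.59×10⁻⁶ T.

B ≈ 1.59 μT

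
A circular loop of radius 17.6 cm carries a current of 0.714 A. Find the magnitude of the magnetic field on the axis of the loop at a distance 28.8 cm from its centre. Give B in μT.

On the axis of a circular loop, B = μ₀IR² / [2(R²+z²)^(3/2)].
R² + z² = (0.176)² + (0.288)² = 0.1139 m², and (R²+z²)^(3/2) = 3.85×10⁻² m³.
B = (4π×10⁻⁷ × 0.714 × 0.03098) / (2 × 3.85×10⁻²) = 3.61×10⁻⁷ T.

B ≈ 0.361 μT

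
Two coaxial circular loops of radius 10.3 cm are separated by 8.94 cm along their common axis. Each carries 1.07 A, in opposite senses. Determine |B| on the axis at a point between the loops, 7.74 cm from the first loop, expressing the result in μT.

Each loop contributes B = μ₀IR²/[2(R²+z²)^(3/2)] on the axis, with z measured from that loop.
Loop 1 (z = 0.0774 m): B₁ = 3.33×10⁻⁶ T. Loop 2 (z = 0.012 m): B₂ = 6.40×10⁻⁶ T.
The fields oppose: B = |B₁ − B₂| = 3.06×10⁻⁶ T.

B ≈ 3.06 μT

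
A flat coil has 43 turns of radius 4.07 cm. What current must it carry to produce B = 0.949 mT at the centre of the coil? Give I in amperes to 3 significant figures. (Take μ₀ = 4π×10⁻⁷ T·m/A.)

For an N-turn coil, B = Nμ₀I/(2R) with R = 0.0407 m, so I = 2RB/(Nμ₀) = 2 × 0.0407 × 9.49×10⁻⁴ / (43 × 4π×10⁻⁷) = 1.43 A.

I ≈ 1.43 A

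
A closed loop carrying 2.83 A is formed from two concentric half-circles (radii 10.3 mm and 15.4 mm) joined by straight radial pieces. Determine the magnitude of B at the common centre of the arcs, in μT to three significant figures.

The radial connectors point toward the centre, so dl × r̂ = 0 and they contribute nothing.
Each semicircle gives μ₀I/(4R): inner arc 8.63×10⁻⁵ T, outer arc 5.77×10⁻⁵ T.
The two arcs carry current in opposite angular senses, so their fields oppose: B = |8.63×10⁻⁵ − 5.77×10⁻⁵| = 2.86×10⁻⁵ T.

B ≈ 28.6 μT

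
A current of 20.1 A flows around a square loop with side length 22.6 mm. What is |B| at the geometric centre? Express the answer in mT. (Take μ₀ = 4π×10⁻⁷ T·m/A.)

Each side is a finite straight segment at perpendicular distance d = a/(2 tan(π/4)) = 0.0113 m from the centre, with end-angles ±π/4.
One side contributes B₁ = (μ₀I/4πd)·2 sin(π/4) = 2.52×10⁻⁴ T.
All 4 sides add in the same direction: B = 4 × 2.52×10⁻⁴ = 1.01×10⁻³ T.

B ≈ 1.01 mT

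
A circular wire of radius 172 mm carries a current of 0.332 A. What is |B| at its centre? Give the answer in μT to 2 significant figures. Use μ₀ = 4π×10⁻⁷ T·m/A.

At the centre of a circular loop the Biot–Savart law gives B = μ₀I/(2R).
B = (4π×10⁻⁷ × 0.332) / (2 × 0.172) = 1.21×10⁻⁶ T.

B ≈ 1.2 μT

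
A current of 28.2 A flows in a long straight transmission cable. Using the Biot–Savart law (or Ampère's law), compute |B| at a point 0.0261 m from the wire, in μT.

B ≈ 216 μT

For an infinitely long straight wire, B = μ₀I/(2πd).
B = (4π×10⁻⁷ × 28.2) / (2π × 0.0261) = 2.16×10⁻⁴ T.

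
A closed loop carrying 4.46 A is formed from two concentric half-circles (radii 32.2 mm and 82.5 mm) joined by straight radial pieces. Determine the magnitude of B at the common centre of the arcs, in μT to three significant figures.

The radial connectors point toward the centre, so dl × r̂ = 0 and they contribute nothing.
Each semicircle gives μ₀I/(4R): inner arc 4.35×10⁻⁵ T, outer arc 1.70×10⁻⁵ T.
The two arcs carry current in opposite angular senses, so their fields oppose: B = |4.35×10⁻⁵ − 1.70×10⁻⁵| = 2.65×10⁻⁵ T.

B ≈ 26.5 μT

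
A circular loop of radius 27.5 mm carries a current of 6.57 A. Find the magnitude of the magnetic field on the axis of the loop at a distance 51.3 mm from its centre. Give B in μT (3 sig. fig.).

On the axis of a circular loop, B = μ₀IR² / [2(R²+z²)^(3/2)].
R² + z² = (0.0275)² + (0.0513)² = 0.003388 m², and (R²+z²)^(3/2) = 1.97×10⁻⁴ m³.
B = (4π×10⁻⁷ × 6.57 × 0.0007562) / (2 × 1.97×10⁻⁴) = 1.58×10⁻⁵ T.

B ≈ 15.8 μT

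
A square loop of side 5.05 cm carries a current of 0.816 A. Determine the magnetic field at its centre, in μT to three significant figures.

Each side is a finite straight segment at perpendicular distance d = a/(2 tan(π/4)) = 0.02525 m from the centre, with end-angles ±π/4.
One side contributes B₁ = (μ₀I/4πd)·2 sin(π/4) = 4.57×10⁻⁶ T.
All 4 sides add in the same direction: B = 4 × 4.57×10⁻⁶ = 1.83×10⁻⁵ T.

B ≈ 18.3 μT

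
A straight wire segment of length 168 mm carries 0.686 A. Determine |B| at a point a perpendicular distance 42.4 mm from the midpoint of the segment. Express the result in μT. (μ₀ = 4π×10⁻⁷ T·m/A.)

B ≈ 2.89 μT

For a finite straight segment, B = (μ₀I/4πd)(sinθ₁ + sinθ₂), where θ₁, θ₂ are the angles from the perpendicular to each end.
The perpendicular from the point meets the wire at its midpoint, so each end is L/2 = 0.084 m away along the wire.
sinθ₁ = 0.084/√(0.084²+0.0424²) = 0.8927; sinθ₂ = 0.084/√(0.084²+0.0424²) = 0.8927.
B = (4π×10⁻⁷ × 0.686) / (4π × 0.0424) × (0.8927 + 0.8927) = 2.89×10⁻⁶ T.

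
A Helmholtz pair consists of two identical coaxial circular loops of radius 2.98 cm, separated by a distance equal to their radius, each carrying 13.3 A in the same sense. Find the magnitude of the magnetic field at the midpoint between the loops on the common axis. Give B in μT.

Each loop contributes B = μ₀IR²/[2(R²+z²)^(3/2)] on the axis, with z measured from that loop.
Loop 1 (z = 0.0149 m): B₁ = 2.01×10⁻⁴ T. Loop 2 (z = 0.0149 m): B₂ = 2.01×10⁻⁴ T.
The fields add: B = B₁ + B₂ = 4.01×10⁻⁴ T.

B ≈ 401 μT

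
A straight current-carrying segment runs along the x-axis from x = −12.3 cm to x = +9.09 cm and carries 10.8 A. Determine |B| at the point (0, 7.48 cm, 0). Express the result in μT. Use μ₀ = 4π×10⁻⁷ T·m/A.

For a finite straight segment, B = (μ₀I/4πd)(sinθ₁ + sinθ₂), where θ₁, θ₂ are the angles from the perpendicular to each end.
The perpendicular distance is d = 0.0748 m; the end-offsets along the wire are a = 0.123 m and b = 0.0909 m.
sinθ₁ = 0.123/√(0.123²+0.0748²) = 0.8544; sinθ₂ = 0.0909/√(0.0909²+0.0748²) = 0.7722.
B = (4π×10⁻⁷ × 10.8) / (4π × 0.0748) × (0.8544 + 0.7722) = 2.35×10⁻⁵ T.

B ≈ 23.5 μT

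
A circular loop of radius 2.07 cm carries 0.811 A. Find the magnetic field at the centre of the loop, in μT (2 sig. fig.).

At the centre of a circular loop the Biot–Savart law gives B = μ₀I/(2R).
B = (4π×10⁻⁷ × 0.811) / (2 × 0.0207) = 2.46×10⁻⁵ T.

B ≈ 25 μT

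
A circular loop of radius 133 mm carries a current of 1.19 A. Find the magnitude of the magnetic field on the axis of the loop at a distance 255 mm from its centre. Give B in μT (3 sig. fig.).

On the axis of a circular loop, B = μ₀IR² / [2(R²+z²)^(3/2)].
R² + z² = (0.133)² + (0.255)² = 0.08271 m², and (R²+z²)^(3/2) = 2.38×10⁻² m³.
B = (4π×10⁻⁷ × 1.19 × 0.01769) / (2 × 2.38×10⁻²) = 5.56×10⁻⁷ T.

B ≈ 0.556 μT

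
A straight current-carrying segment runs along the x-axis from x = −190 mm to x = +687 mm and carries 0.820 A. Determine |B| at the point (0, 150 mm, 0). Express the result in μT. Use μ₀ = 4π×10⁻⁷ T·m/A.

B ≈ 0.963 μT

For a finite straight segment, B = (μ₀I/4πd)(sinθ₁ + sinθ₂), where θ₁, θ₂ are the angles from the perpendicular to each end.
The perpendicular distance is d = 0.15 m; the end-offsets along the wire are a = 0.19 m and b = 0.687 m.
sinθ₁ = 0.19/√(0.19²+0.15²) = 0.7849; sinθ₂ = 0.687/√(0.687²+0.15²) = 0.9770.
B = (4π×10⁻⁷ × 0.820) / (4π × 0.15) × (0.7849 + 0.9770) = 9.63×10⁻⁷ T.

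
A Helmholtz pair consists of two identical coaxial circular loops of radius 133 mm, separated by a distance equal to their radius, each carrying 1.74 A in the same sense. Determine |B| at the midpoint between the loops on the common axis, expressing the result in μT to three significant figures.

Each loop contributes B = μ₀IR²/[2(R²+z²)^(3/2)] on the axis, with z measured from that loop.
Loop 1 (z = 0.0665 m): B₁ = 5.88×10⁻⁶ T. Loop 2 (z = 0.0665 m): B₂ = 5.88×10⁻⁶ T.
The fields add: B = B₁ + B₂ = 1.18×10⁻⁵ T.

B ≈ 11.8 μT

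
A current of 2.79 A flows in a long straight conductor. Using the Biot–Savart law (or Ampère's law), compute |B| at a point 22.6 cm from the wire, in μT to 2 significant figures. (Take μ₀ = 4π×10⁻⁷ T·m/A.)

For an infinitely long straight wire, B = μ₀I/(2πd).
B = (4π×10⁻⁷ × 2.79) / (2π × 0.226) = 2.47×10⁻⁶ T.

B ≈ 2.5 μT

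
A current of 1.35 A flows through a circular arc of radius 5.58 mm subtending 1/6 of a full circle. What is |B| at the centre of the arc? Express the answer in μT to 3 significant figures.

The Biot–Savart field of a circular arc at its centre is B = μ₀Iφ/(4πR), with φ = 1.047 rad.
B = (4π×10⁻⁷ × 1.35 × 1.047) / (4π × 0.00558) = 2.53×10⁻⁵ T.

B ≈ 25.3 μT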